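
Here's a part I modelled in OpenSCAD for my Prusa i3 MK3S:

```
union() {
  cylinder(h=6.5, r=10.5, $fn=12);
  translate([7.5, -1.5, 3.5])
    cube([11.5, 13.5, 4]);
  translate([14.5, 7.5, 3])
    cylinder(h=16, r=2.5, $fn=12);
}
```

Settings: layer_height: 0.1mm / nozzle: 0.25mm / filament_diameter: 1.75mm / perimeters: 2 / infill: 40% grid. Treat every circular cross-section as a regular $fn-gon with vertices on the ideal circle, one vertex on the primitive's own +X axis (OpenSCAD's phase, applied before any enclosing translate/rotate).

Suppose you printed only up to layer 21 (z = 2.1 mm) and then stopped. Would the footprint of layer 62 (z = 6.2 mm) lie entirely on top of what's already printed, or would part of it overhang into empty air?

part overhangs

Compare the two slices. At z = 2.1: the r=10.5 cylinder gives a regular 12-gon of circumradius 10.5 (constant along its height) (area = (12/2)·10.500²·sin(360°/12) = 330.75 mm²); the cube at (7.5, -1.5) does not reach this height (z outside [3.5, 7.5]); the cylinder at (14.5, 7.5) is not intersected at this z (z outside [3, 19]); Merging all regions: only the r=10.5 cylinder is present, so the union is just that shape — area = 330.75 mm². At z = 6.2: the r=10.5 cylinder contributes a regular 12-gon of circumradius 10.5 (area = (12/2)·10.500²·sin(360°/12) = 330.75 mm²); the 11.5×13.5 cube at (7.5, -1.5) contributes its full rectangle (area 155.25 mm²); the cylinder at (14.5, 7.5): section is a regular 12-gon, circumradius r=2.5 (area = (12/2)·2.500²·sin(360°/12) = 18.75 mm²); Taking the union: the regions partially overlap — summed areas 504.75 mm² minus the doubly-counted overlap 36.28 mm² gives 468.47 mm² — area = 468.47 mm². Checking containment: at z = 6.2 the cross-section extends beyond the z = 2.1 cross-section by about 137.72 mm².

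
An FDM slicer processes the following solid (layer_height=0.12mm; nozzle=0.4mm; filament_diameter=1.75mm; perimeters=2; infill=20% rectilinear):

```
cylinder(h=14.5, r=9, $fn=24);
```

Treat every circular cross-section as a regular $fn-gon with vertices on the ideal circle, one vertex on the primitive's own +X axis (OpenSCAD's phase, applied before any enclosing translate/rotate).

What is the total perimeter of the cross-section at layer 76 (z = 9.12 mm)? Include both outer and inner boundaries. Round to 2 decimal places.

56.39 mm

At z = 9.12 mm: the r=9 cylinder gives a regular 24-gon of circumradius 9 (constant along its height) (perimeter = 2·24·9.000·sin(180°/24) = 56.39 mm). Overall, the cross-section is a single solid region. Total boundary length (outer) = 56.39 mm.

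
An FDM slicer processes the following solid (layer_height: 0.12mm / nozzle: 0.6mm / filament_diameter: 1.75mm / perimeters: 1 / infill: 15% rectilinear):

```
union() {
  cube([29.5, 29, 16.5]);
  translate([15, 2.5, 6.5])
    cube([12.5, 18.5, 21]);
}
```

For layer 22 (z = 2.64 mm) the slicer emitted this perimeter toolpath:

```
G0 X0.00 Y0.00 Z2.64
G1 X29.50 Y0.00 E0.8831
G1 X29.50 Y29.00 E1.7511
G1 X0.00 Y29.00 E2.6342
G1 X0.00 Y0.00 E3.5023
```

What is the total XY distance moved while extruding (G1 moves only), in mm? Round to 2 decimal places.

117.00 mm

Sum the Euclidean lengths of each G1 segment: total = 117.00 mm.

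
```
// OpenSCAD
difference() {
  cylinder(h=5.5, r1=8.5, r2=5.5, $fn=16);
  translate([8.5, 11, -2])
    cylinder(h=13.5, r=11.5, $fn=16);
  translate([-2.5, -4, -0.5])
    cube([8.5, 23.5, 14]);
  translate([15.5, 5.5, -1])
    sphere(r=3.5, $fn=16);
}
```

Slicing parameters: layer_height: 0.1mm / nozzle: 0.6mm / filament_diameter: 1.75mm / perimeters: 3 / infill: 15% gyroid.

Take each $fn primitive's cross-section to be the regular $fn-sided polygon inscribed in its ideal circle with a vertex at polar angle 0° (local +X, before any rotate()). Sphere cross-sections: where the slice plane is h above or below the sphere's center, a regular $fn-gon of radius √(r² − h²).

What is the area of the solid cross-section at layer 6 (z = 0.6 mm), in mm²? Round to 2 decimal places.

At z = 0.6 mm: the cone contributes a regular 16-gon of circumradius 8.173 (interpolated between r1=8.5 and r2=5.5 at t=0.109) (area = (16/2)·8.173²·sin(360°/16) = 204.49 mm²); the r=11.5 cylinder at (8.5, 11) contributes a regular 16-gon of circumradius 11.5 (area = (16/2)·11.500²·sin(360°/16) = 404.88 mm²); the cube at (-2.5, -4) is present — its section is the full 8.5×23.5 rectangle (area 199.75 mm²); the r=3.5 sphere at (15.5, 5.5) contributes a regular 16-gon of circumradius √(3.5²−1.6²) = 3.113 (area = (16/2)·3.113²·sin(360°/16) = 29.67 mm²); After the difference (first − rest): starting from the cone (204.49 mm²), the r=11.5 cylinder at (8.5, 11) partially overlaps it — only the 50.41 mm² overlap (of its 404.88 mm²) is removed, clipping the outline; the 8.5×23.5 cube at (-2.5, -4) partially overlaps it — only the 54.97 mm² overlap (of its 199.75 mm²) is removed, clipping the outline; the r=3.5 sphere at (15.5, 5.5) misses the remaining region (no effect) — area = 99.10 mm². Overall, the cross-section is a single solid region. Net area = 99.10 mm².

99.10 mm²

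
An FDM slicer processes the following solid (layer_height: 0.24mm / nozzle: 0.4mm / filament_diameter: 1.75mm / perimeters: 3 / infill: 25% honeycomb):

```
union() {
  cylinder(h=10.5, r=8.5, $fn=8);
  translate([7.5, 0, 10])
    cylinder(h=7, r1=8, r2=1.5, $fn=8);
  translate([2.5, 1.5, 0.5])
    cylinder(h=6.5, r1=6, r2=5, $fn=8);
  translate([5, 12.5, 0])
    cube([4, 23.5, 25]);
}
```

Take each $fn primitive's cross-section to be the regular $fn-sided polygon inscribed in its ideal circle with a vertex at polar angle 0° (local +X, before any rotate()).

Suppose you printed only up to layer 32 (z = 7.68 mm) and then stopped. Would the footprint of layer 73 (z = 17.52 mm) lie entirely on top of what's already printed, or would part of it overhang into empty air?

entirely on top

Compare the two slices. At z = 7.68: the cylinder: section is a regular 8-gon, circumradius r=8.5 (area = (8/2)·8.500²·sin(360°/8) = 204.35 mm²); the cone at (7.5, 0) is not intersected at this z (z outside [10, 17]); the cone at (2.5, 1.5) is absent (z outside [0.5, 7]); the cube at (5, 12.5) (footprint 4×23.5) is included at this height (area 94.00 mm²); Taking the union: the 2 present regions are separate (no shared area or edge), so areas and boundary lengths simply add and each stays a separate island — area = 298.35 mm². At z = 17.52: the cylinder is absent (z outside [0, 10.5]); the cone at (7.5, 0) is not intersected at this z (z outside [10, 17]); the cone at (2.5, 1.5) does not reach this height (z outside [0.5, 7]); the cube at (5, 12.5) (footprint 4×23.5) is included at this height (area 94.00 mm²); Taking the union: only the 4×23.5 cube at (5, 12.5) is present, so the union is just that shape — area = 94.00 mm². Checking containment: the cross-section at z = 17.52 is a subset of the cross-section at z = 7.68.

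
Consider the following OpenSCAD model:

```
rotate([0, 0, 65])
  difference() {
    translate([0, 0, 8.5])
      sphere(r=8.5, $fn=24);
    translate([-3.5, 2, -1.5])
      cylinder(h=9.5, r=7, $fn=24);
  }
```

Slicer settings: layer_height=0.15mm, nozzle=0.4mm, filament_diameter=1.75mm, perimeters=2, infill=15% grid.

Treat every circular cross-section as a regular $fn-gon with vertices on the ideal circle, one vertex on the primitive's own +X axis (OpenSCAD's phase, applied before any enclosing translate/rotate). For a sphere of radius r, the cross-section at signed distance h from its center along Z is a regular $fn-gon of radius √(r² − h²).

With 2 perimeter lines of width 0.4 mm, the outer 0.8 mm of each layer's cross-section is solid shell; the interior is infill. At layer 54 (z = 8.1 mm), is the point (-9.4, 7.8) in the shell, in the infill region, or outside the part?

outside

At z = 8.1 mm: the r=8.5 sphere contributes a regular 24-gon of circumradius √(8.5²−0.4²) = 8.491; the cylinder at (-3.5, 2) does not reach this height (z outside [-1.5, 8]); After the difference (first − rest): none of the subtracted shapes is present at this height, so the r=8.5 sphere is unchanged — 1 connected region; (rotated 65° about Z; rotation is an isometry so areas/perimeters/island counts are preserved). Overall, the cross-section is a single solid region. Undo the 65° rotation: the query point maps to (3.097, 11.816) in the un-rotated model frame. The nearest boundary edge runs (4.25, 7.35)→(2.20, 8.20); distance from the point to it = 3.72 mm. The point is not inside any of the regions above, so it lies outside the cross-section (3.72 mm from the nearest boundary).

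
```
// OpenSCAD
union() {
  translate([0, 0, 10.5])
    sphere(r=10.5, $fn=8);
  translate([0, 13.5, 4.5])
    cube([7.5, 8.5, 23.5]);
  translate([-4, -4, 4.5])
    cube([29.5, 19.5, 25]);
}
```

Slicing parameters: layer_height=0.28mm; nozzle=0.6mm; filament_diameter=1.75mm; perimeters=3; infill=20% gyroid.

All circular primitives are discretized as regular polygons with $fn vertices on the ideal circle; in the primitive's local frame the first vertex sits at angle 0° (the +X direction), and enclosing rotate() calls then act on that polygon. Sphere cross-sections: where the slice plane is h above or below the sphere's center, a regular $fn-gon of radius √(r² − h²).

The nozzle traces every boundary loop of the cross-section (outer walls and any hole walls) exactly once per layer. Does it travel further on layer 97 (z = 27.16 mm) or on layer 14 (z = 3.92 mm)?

layer 97 (z = 27.16 mm)

Layer 97 (z = 27.16): the sphere does not reach this height (|z−center|=16.660 > r=10.5); the 7.5×8.5 cube at (0, 13.5) contributes its full rectangle (perimeter 32.00 mm); the cube at (-4, -4) is present — its section is the full 29.5×19.5 rectangle (perimeter 98.00 mm); Taking the union: the regions partially overlap (shared area 15.00 mm²), so the edge portions inside another operand are dropped and the merged outline is re-measured after clipping — boundary = 111.00 mm. So its perimeter = 111.00 mm. Layer 14 (z = 3.92): the r=10.5 sphere slices to a regular 8-gon of circumradius 8.183 (√(r²−h²) with h=6.58 from center) (perimeter = 2·8·8.183·sin(180°/8) = 50.10 mm); the cube at (0, 13.5) is not intersected at this z (z outside [4.5, 28]); the cube at (-4, -4) is not intersected at this z (z outside [4.5, 29.5]); Merging all regions: only the r=10.5 sphere is present, so the union is just that shape — boundary = 50.10 mm. So its perimeter = 50.10 mm. Layer 97 is larger (111.00 vs 50.10 mm).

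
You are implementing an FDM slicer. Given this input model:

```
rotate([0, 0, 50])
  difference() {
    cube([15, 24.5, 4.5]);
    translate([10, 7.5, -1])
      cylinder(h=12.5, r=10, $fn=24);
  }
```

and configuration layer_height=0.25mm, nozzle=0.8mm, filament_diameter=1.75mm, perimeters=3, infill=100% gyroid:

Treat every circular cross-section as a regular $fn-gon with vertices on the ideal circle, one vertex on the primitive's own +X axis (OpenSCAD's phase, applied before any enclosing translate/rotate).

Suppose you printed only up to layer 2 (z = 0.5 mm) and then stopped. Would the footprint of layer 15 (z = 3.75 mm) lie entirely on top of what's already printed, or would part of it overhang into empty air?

entirely on top

Compare the two slices. At z = 0.5: the cube is present — its section is the full 15×24.5 rectangle (area 367.50 mm²); the r=10 cylinder at (10, 7.5) gives a regular 24-gon of circumradius 10 (constant along its height) (area = (24/2)·10.000²·sin(360°/24) = 310.58 mm²); Taking the first minus the rest: starting from the 15×24.5 cube (367.50 mm²), the r=10 cylinder at (10, 7.5) partially overlaps it — only the 229.41 mm² overlap (of its 310.58 mm²) is removed, clipping the outline — area = 138.09 mm²; (rotated 50° about Z; rotation is an isometry so areas/perimeters/island counts are preserved). At z = 3.75: the cube is present — its section is the full 15×24.5 rectangle (area 367.50 mm²); the r=10 cylinder at (10, 7.5) gives a regular 24-gon of circumradius 10 (constant along its height) (area = (24/2)·10.000²·sin(360°/24) = 310.58 mm²); Subtracting the remaining from the first: starting from the 15×24.5 cube (367.50 mm²), the r=10 cylinder at (10, 7.5) partially overlaps it — only the 229.41 mm² overlap (of its 310.58 mm²) is removed, clipping the outline — area = 138.09 mm²; (rotated 50° about Z; rotation is an isometry so areas/perimeters/island counts are preserved). Checking containment: the cross-section at z = 3.75 is a subset of the cross-section at z = 0.5.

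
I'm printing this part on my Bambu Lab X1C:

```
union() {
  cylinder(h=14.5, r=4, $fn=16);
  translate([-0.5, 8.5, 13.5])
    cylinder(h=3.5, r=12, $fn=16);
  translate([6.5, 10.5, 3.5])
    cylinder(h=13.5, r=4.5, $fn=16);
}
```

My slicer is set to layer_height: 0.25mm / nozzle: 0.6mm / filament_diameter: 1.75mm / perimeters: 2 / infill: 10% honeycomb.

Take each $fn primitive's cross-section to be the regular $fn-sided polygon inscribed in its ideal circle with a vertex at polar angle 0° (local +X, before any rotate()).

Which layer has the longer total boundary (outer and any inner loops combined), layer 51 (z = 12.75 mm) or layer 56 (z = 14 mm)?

layer 56 (z = 14 mm)

Layer 51 (z = 12.75): the cylinder: section is a regular 16-gon, circumradius r=4 (perimeter = 2·16·4.000·sin(180°/16) = 24.97 mm); the cylinder at (-0.5, 8.5) does not reach this height (z outside [13.5, 17]); the r=4.5 cylinder at (6.5, 10.5) gives a regular 16-gon of circumradius 4.5 (constant along its height) (perimeter = 2·16·4.500·sin(180°/16) = 28.09 mm); Merging all regions: the 2 present regions are separate (no shared area or edge), so areas and boundary lengths simply add and each stays a separate island — boundary = 53.06 mm. So its perimeter = 53.06 mm. Layer 56 (z = 14): the cylinder: section is a regular 16-gon, circumradius r=4 (perimeter = 2·16·4.000·sin(180°/16) = 24.97 mm); the cylinder at (-0.5, 8.5): section is a regular 16-gon, circumradius r=12 (perimeter = 2·16·12.000·sin(180°/16) = 74.91 mm); the r=4.5 cylinder at (6.5, 10.5) gives a regular 16-gon of circumradius 4.5 (constant along its height) (perimeter = 2·16·4.500·sin(180°/16) = 28.09 mm); Taking the union: the regions partially overlap (shared area 108.84 mm²), so the edge portions inside another operand are dropped and the merged outline is re-measured after clipping — boundary = 75.30 mm. So its perimeter = 75.30 mm. Layer 56 is larger (75.30 vs 53.06 mm).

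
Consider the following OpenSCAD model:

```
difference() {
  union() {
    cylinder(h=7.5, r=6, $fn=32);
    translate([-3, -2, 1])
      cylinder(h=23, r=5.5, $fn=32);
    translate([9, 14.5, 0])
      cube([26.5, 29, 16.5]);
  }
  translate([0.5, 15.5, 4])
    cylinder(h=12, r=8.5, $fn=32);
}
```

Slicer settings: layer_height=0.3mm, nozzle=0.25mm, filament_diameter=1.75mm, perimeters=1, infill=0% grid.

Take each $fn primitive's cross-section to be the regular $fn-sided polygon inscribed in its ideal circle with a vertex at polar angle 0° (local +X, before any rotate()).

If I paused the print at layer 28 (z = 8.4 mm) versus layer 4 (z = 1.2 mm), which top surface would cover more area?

layer 4 (z = 1.2 mm)

Layer 28 (z = 8.4): the cylinder does not reach this height (z outside [0, 7.5]); the r=5.5 cylinder at (-3, -2) gives a regular 32-gon of circumradius 5.5 (constant along its height) (area = (32/2)·5.500²·sin(360°/32) = 94.42 mm²); the cube at (9, 14.5) (footprint 26.5×29) is included at this height (area 768.50 mm²); Taking the union: the 2 present regions are separate (no shared area or edge), so areas and boundary lengths simply add and each stays a separate island — area = 862.92 mm²; the cylinder at (0.5, 15.5): section is a regular 32-gon, circumradius r=8.5 (area = (32/2)·8.500²·sin(360°/32) = 225.52 mm²); Taking the first minus the rest: starting from that combined region (862.92 mm²), the r=8.5 cylinder at (0.5, 15.5) misses the remaining region (no effect) — area = 862.92 mm². So its area = 862.92 mm². Layer 4 (z = 1.2): the r=6 cylinder gives a regular 32-gon of circumradius 6 (constant along its height) (area = (32/2)·6.000²·sin(360°/32) = 112.37 mm²); the r=5.5 cylinder at (-3, -2) contributes a regular 32-gon of circumradius 5.5 (area = (32/2)·5.500²·sin(360°/32) = 94.42 mm²); the cube at (9, 14.5) (footprint 26.5×29) is included at this height (area 768.50 mm²); Merging all regions: the regions partially overlap — summed areas 975.30 mm² minus the doubly-counted overlap 62.34 mm² gives 912.95 mm² — area = 912.95 mm²; the cylinder at (0.5, 15.5) does not reach this height (z outside [4, 16]); Taking the first minus the rest: none of the subtracted shapes is present at this height, so that combined region is unchanged — area = 912.95 mm². So its area = 912.95 mm². Layer 4 is larger (912.95 vs 862.92 mm²).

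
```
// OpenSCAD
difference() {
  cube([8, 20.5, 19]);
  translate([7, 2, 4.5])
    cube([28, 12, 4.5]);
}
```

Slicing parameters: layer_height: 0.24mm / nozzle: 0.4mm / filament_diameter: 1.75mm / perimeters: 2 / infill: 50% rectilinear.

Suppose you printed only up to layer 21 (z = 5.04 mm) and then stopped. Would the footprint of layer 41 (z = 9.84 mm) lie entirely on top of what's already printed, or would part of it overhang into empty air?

Compare the two slices. At z = 5.04: the cube (footprint 8×20.5) is included at this height (area 164.00 mm²); the cube at (7, 2) is present — its section is the full 28×12 rectangle (area 336.00 mm²); After the difference (first − rest): starting from the 8×20.5 cube (164.00 mm²), the 28×12 cube at (7, 2) partially overlaps it — only the 12.00 mm² overlap (of its 336.00 mm²) is removed, clipping the outline — area = 152.00 mm². At z = 9.84: the 8×20.5 cube contributes its full rectangle (area 164.00 mm²); the cube at (7, 2) does not reach this height (z outside [4.5, 9]); Subtracting the remaining from the first: none of the subtracted shapes is present at this height, so the 8×20.5 cube is unchanged — area = 164.00 mm². Checking containment: at z = 9.84 the cross-section extends beyond the z = 5.04 cross-section by about 12.00 mm².

part overhangs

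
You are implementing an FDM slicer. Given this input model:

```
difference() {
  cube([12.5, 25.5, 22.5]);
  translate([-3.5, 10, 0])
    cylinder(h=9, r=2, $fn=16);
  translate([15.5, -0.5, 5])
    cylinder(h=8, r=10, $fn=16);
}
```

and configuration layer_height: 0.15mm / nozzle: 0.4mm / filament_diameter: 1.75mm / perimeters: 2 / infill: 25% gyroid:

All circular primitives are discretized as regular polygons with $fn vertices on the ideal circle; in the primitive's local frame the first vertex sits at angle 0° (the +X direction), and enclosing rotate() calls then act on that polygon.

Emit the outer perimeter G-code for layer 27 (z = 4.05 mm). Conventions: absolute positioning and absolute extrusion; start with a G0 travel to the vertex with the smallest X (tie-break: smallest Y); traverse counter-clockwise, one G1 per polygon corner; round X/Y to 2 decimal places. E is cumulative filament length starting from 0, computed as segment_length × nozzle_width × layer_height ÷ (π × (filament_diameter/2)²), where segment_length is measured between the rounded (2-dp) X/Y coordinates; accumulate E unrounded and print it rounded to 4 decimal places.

G0 X0.00 Y0.00 Z4.05
G1 X12.50 Y0.00 E0.3118
G1 X12.50 Y25.50 E0.9479
G1 X0.00 Y25.50 E1.2597
G1 X0.00 Y0.00 E1.8958

At z = 4.05 mm: the cube is present — its section is the full 12.5×25.5 rectangle; the r=2 cylinder at (-3.5, 10) contributes a regular 16-gon of circumradius 2; the cylinder at (15.5, -0.5) does not reach this height (z outside [5, 13]); Subtracting the remaining from the first: starting from the 12.5×25.5 cube, the r=2 cylinder at (-3.5, 10) misses the remaining region (no effect) — 1 connected region. The outline is a single polygon with 4 vertices. Extrusion per mm of travel: 0.4 × 0.15 / (π × 0.875²) = 0.024945. Accumulating E over each segment gives final E = 1.8958.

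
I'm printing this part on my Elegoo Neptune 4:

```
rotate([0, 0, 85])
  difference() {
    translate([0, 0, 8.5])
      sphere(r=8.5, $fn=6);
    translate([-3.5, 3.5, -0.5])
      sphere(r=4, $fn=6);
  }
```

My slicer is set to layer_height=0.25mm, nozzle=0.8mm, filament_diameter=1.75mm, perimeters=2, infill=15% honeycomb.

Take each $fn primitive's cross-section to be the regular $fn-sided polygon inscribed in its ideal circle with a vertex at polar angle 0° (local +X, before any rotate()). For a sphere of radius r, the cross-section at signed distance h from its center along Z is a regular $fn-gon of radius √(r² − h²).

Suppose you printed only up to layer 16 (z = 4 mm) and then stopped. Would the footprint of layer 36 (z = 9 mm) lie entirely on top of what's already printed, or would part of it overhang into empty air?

Compare the two slices. At z = 4: the r=8.5 sphere contributes a regular 6-gon of circumradius √(8.5²−4.5²) = 7.211 (area = (6/2)·7.211²·sin(360°/6) = 135.10 mm²); the sphere at (-3.5, 3.5) does not reach this height (|z−center|=4.500 > r=4); Taking the first minus the rest: none of the subtracted shapes is present at this height, so the r=8.5 sphere is unchanged — area = 135.10 mm²; (rotated 85° about Z; rotation is an isometry so areas/perimeters/island counts are preserved). At z = 9: the r=8.5 sphere slices to a regular 6-gon of circumradius 8.485 (√(r²−h²) with h=0.5 from center) (area = (6/2)·8.485²·sin(360°/6) = 187.06 mm²); the sphere at (-3.5, 3.5) is absent (|z−center|=9.500 > r=4); Subtracting the remaining from the first: none of the subtracted shapes is present at this height, so the r=8.5 sphere is unchanged — area = 187.06 mm²; (rotated 85° about Z; rotation is an isometry so areas/perimeters/island counts are preserved). Checking containment: at z = 9 the cross-section extends beyond the z = 4 cross-section by about 51.96 mm².

part overhangs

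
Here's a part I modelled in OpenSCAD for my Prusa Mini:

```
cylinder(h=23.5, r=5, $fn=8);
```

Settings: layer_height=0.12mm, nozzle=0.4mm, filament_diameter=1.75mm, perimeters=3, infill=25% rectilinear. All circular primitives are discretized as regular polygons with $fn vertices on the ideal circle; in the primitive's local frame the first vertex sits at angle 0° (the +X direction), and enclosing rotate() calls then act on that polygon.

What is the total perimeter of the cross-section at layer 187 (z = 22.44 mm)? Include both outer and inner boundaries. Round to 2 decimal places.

At z = 22.44 mm: the cylinder: section is a regular 8-gon, circumradius r=5 (perimeter = 2·8·5.000·sin(180°/8) = 30.61 mm). Overall, the cross-section is a single solid region. Total boundary length (outer) = 30.61 mm.

30.61 mm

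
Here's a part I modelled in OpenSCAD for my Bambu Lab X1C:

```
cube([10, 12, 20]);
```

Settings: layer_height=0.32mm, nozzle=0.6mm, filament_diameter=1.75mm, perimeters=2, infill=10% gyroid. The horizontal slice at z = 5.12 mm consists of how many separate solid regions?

At z = 5.12 mm: the cube is present — its section is the full 10×12 rectangle. The result has 1 disconnected region.

1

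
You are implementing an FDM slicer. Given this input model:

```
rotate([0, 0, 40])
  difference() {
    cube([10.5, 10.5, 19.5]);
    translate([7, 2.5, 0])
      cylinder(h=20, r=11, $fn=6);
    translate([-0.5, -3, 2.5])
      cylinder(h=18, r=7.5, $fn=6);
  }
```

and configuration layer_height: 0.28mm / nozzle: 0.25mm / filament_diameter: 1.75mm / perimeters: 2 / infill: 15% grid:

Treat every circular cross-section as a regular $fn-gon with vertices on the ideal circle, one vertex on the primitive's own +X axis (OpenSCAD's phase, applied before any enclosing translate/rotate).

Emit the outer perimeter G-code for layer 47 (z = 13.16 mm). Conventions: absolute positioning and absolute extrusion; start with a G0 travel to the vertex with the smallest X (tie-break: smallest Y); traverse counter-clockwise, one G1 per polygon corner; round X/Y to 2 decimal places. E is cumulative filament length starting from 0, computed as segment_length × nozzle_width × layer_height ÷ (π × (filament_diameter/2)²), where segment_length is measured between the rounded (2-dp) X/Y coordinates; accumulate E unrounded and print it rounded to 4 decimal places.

G0 X-6.75 Y8.04 Z13.16
G1 X-6.06 Y7.22 E0.0312
G1 X-6.28 Y8.44 E0.0673
G1 X-6.75 Y8.04 E0.0852

At z = 13.16 mm: the cube is present — its section is the full 10.5×10.5 rectangle; the r=11 cylinder at (7, 2.5) gives a regular 6-gon of circumradius 11 (constant along its height); the r=7.5 cylinder at (-0.5, -3) contributes a regular 6-gon of circumradius 7.5; After the difference (first − rest): starting from the 10.5×10.5 cube, the r=11 cylinder at (7, 2.5) partially overlaps it — only the 109.92 mm² overlap (of its 314.37 mm²) is removed, clipping the outline; the r=7.5 cylinder at (-0.5, -3) misses the remaining region (no effect) — 1 connected region; (rotated 40° about Z; rotation is an isometry so areas/perimeters/island counts are preserved). The outline is a single polygon with 3 vertices. Extrusion per mm of travel: 0.25 × 0.28 / (π × 0.875²) = 0.029103. Accumulating E over each segment gives final E = 0.0852.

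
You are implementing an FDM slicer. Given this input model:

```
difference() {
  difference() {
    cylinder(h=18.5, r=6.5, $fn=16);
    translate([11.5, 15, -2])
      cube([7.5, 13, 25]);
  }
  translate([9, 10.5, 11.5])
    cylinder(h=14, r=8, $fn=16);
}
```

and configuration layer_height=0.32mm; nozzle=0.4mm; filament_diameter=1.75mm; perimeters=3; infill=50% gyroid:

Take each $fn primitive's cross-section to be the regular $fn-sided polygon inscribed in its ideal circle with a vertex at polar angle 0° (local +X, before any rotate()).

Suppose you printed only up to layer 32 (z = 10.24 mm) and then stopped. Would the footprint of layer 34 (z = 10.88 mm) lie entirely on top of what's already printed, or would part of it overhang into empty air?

entirely on top

Compare the two slices. At z = 10.24: the cylinder: section is a regular 16-gon, circumradius r=6.5 (area = (16/2)·6.500²·sin(360°/16) = 129.35 mm²); the cube at (11.5, 15) is present — its section is the full 7.5×13 rectangle (area 97.50 mm²); After the difference (first − rest): starting from the r=6.5 cylinder (129.35 mm²), the 7.5×13 cube at (11.5, 15) misses the remaining region (no effect) — area = 129.35 mm²; the cylinder at (9, 10.5) is absent (z outside [11.5, 25.5]); Subtracting the remaining from the first: none of the subtracted shapes is present at this height, so that combined region is unchanged — area = 129.35 mm². At z = 10.88: the cylinder: section is a regular 16-gon, circumradius r=6.5 (area = (16/2)·6.500²·sin(360°/16) = 129.35 mm²); the cube at (11.5, 15) is present — its section is the full 7.5×13 rectangle (area 97.50 mm²); After the difference (first − rest): starting from the r=6.5 cylinder (129.35 mm²), the 7.5×13 cube at (11.5, 15) misses the remaining region (no effect) — area = 129.35 mm²; the cylinder at (9, 10.5) is not intersected at this z (z outside [11.5, 25.5]); Taking the first minus the rest: none of the subtracted shapes is present at this height, so the result so far is unchanged — area = 129.35 mm². Checking containment: the cross-section at z = 10.88 is a subset of the cross-section at z = 10.24.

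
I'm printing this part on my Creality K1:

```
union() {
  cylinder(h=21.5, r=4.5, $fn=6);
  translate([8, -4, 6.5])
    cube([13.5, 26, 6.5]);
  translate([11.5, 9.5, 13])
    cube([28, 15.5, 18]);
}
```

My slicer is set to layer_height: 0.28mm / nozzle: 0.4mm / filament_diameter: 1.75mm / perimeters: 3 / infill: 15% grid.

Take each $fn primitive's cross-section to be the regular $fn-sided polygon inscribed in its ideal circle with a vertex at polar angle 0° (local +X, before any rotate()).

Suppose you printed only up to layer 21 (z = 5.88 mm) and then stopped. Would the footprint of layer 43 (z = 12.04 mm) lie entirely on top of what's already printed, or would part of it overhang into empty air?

Compare the two slices. At z = 5.88: the r=4.5 cylinder contributes a regular 6-gon of circumradius 4.5 (area = (6/2)·4.500²·sin(360°/6) = 52.61 mm²); the cube at (8, -4) is absent (z outside [6.5, 13]); the cube at (11.5, 9.5) is absent (z outside [13, 31]); Taking the union: only the r=4.5 cylinder is present, so the union is just that shape — area = 52.61 mm². At z = 12.04: the r=4.5 cylinder gives a regular 6-gon of circumradius 4.5 (constant along its height) (area = (6/2)·4.500²·sin(360°/6) = 52.61 mm²); the cube at (8, -4) (footprint 13.5×26) is included at this height (area 351.00 mm²); the cube at (11.5, 9.5) is not intersected at this z (z outside [13, 31]); Taking the union: the 2 present regions are separate (no shared area or edge), so areas and boundary lengths simply add and each stays a separate island — area = 403.61 mm². Checking containment: at z = 12.04 the cross-section extends beyond the z = 5.88 cross-section by about 351.00 mm².

part overhangs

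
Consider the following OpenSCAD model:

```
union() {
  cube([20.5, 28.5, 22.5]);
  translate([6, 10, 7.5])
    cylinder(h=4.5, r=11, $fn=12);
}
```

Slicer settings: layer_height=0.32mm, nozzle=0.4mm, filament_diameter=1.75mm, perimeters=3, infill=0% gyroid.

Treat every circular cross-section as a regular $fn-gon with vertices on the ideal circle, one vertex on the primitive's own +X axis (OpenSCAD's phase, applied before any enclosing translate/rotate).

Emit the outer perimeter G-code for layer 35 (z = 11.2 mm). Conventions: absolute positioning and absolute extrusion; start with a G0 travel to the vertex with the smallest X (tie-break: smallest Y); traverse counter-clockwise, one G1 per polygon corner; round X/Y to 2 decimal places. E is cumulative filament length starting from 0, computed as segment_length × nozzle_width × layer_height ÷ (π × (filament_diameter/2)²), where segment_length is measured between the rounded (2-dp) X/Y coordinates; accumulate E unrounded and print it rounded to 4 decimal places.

G0 X-5.00 Y10.00 Z11.20
G1 X-3.53 Y4.50 E0.3030
G1 X0.00 Y0.97 E0.5686
G1 X0.00 Y0.00 E0.6202
G1 X2.27 Y0.00 E0.7410
G1 X6.00 Y-1.00 E0.9466
G1 X9.73 Y0.00 E1.1521
G1 X20.50 Y0.00 E1.7252
G1 X20.50 Y28.50 E3.2419
G1 X0.00 Y28.50 E4.3328
G1 X0.00 Y19.03 E4.8368
G1 X-3.53 Y15.50 E5.1024
G1 X-5.00 Y10.00 E5.4054

At z = 11.2 mm: the cube (footprint 20.5×28.5) is included at this height; the r=11 cylinder at (6, 10) contributes a regular 12-gon of circumradius 11; Merging all regions: the regions partially overlap (shared area 299.94 mm²), so overlapping operands fuse into one piece — 1 connected region. The outline is a single polygon with 12 vertices. Extrusion per mm of travel: 0.4 × 0.32 / (π × 0.875²) = 0.053216. Accumulating E over each segment gives final E = 5.4054.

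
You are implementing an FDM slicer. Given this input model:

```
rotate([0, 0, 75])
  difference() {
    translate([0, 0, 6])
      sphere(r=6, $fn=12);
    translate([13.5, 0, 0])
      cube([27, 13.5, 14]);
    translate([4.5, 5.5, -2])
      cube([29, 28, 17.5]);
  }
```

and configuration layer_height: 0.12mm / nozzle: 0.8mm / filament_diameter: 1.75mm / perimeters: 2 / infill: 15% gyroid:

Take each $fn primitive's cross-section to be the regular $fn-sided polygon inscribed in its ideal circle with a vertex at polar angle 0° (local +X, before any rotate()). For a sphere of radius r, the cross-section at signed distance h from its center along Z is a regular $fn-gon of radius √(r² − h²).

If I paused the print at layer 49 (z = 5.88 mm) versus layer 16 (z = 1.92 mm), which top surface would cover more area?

layer 49 (z = 5.88 mm)

Layer 49 (z = 5.88): the r=6 sphere slices to a regular 12-gon of circumradius 5.999 (√(r²−h²) with h=0.12 from center) (area = (12/2)·5.999²·sin(360°/12) = 107.96 mm²); the 27×13.5 cube at (13.5, 0) contributes its full rectangle (area 364.50 mm²); the 29×28 cube at (4.5, 5.5) contributes its full rectangle (area 812.00 mm²); After the difference (first − rest): starting from the r=6 sphere (107.96 mm²), the 27×13.5 cube at (13.5, 0) misses the remaining region (no effect); the 29×28 cube at (4.5, 5.5) misses the remaining region (no effect) — area = 107.96 mm²; (whole slice rotated 75° about Z — lengths, areas and connectivity unchanged). So its area = 107.96 mm². Layer 16 (z = 1.92): the r=6 sphere contributes a regular 12-gon of circumradius √(6²−4.08²) = 4.399 (area = (12/2)·4.399²·sin(360°/12) = 58.06 mm²); the 27×13.5 cube at (13.5, 0) contributes its full rectangle (area 364.50 mm²); the cube at (4.5, 5.5) (footprint 29×28) is included at this height (area 812.00 mm²); After the difference (first − rest): starting from the r=6 sphere (58.06 mm²), the 27×13.5 cube at (13.5, 0) misses the remaining region (no effect); the 29×28 cube at (4.5, 5.5) misses the remaining region (no effect) — area = 58.06 mm²; (rotated 75° about Z; rotation is an isometry so areas/perimeters/island counts are preserved). So its area = 58.06 mm². Layer 49 is larger (107.96 vs 58.06 mm²).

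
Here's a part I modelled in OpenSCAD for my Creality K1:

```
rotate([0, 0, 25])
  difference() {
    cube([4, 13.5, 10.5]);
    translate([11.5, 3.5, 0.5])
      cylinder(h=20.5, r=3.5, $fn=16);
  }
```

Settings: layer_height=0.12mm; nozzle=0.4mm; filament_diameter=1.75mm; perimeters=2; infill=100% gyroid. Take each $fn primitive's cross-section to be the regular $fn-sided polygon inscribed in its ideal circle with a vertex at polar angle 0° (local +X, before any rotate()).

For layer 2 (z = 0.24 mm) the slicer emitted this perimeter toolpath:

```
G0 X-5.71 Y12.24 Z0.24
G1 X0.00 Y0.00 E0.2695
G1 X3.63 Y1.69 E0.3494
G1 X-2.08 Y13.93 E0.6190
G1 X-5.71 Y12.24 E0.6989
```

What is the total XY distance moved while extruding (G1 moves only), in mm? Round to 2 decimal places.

35.02 mm

Sum the Euclidean lengths of each G1 segment: total = 35.02 mm.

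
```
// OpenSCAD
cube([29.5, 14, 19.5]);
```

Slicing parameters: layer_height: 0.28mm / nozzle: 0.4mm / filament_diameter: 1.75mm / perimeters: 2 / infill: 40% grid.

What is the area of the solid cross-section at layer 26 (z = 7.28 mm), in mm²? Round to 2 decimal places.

413.00 mm²

At z = 7.28 mm: the cube is present — its section is the full 29.5×14 rectangle (area 413.00 mm²). Overall, the cross-section is a single solid region. Net area = 413.00 mm².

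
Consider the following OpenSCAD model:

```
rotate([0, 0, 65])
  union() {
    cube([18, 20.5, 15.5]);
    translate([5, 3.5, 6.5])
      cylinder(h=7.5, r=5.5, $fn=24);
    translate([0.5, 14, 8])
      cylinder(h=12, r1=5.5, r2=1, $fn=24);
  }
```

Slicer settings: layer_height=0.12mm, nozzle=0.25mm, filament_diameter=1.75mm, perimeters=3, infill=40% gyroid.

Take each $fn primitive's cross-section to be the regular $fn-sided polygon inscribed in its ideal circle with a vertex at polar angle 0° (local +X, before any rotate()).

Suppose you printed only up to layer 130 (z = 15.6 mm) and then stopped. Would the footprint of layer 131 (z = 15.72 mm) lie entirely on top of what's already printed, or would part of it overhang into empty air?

Compare the two slices. At z = 15.6: the cube does not reach this height (z outside [0, 15.5]); the cylinder at (5, 3.5) is not intersected at this z (z outside [6.5, 14]); the cone at (0.5, 14): at t=0.633 of its height the radius interpolates to r₁+(r₂−r₁)t = 2.650, giving a regular 24-gon of that circumradius (area = (24/2)·2.650²·sin(360°/24) = 21.81 mm²); Merging all regions: only the cone at (0.5, 14) is present, so the union is just that shape — area = 21.81 mm²; (whole slice rotated 65° about Z — lengths, areas and connectivity unchanged). At z = 15.72: the cube does not reach this height (z outside [0, 15.5]); the cylinder at (5, 3.5) is absent (z outside [6.5, 14]); the cone at (0.5, 14) contributes a regular 24-gon of circumradius 2.605 (interpolated between r1=5.5 and r2=1 at t=0.643) (area = (24/2)·2.605²·sin(360°/24) = 21.08 mm²); Merging all regions: only the cone at (0.5, 14) is present, so the union is just that shape — area = 21.08 mm²; (rotated 65° about Z; rotation is an isometry so areas/perimeters/island counts are preserved). Checking containment: the cross-section at z = 15.72 is a subset of the cross-section at z = 15.6.

entirely on top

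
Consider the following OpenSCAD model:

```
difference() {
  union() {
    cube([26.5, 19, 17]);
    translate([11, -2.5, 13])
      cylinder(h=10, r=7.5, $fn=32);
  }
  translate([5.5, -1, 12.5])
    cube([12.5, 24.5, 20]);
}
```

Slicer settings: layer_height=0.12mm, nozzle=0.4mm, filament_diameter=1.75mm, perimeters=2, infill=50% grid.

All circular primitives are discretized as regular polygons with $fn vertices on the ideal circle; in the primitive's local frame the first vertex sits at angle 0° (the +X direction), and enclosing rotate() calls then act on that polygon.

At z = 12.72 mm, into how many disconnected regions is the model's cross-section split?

2

At z = 12.72 mm: the 26.5×19 cube contributes its full rectangle; the cylinder at (11, -2.5) is not intersected at this z (z outside [13, 23]); Merging all regions: only the 26.5×19 cube is present, so the union is just that shape — 1 connected region; the cube at (5.5, -1) (footprint 12.5×24.5) is included at this height; Subtracting the remaining from the first: starting from that combined region, the 12.5×24.5 cube at (5.5, -1) partially overlaps it — only the 237.50 mm² overlap (of its 306.25 mm²) is removed, clipping the outline — 2 connected regions. The result has 2 disconnected regions.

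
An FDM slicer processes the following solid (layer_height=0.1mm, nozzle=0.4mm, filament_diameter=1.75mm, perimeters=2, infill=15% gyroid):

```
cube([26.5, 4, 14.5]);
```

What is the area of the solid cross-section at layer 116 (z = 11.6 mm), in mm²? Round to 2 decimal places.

106.00 mm²

At z = 11.6 mm: the cube (footprint 26.5×4) is included at this height (area 106.00 mm²). Overall, the cross-section is a single solid region. Net area = 106.00 mm².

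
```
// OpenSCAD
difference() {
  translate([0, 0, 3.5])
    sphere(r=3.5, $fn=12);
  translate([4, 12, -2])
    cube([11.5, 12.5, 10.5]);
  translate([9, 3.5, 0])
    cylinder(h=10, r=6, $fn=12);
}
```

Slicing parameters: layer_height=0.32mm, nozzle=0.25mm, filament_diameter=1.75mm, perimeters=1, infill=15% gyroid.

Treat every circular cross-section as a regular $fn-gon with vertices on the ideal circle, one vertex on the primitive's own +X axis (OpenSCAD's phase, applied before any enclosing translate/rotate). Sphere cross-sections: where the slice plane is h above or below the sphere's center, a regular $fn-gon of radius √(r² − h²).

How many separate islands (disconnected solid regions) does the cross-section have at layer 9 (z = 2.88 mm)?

1

At z = 2.88 mm: the sphere: section is a regular 12-gon, circumradius = √(r²−h²) = √(3.5²−0.62²) = 3.445; the cube at (4, 12) is present — its section is the full 11.5×12.5 rectangle; the r=6 cylinder at (9, 3.5) gives a regular 12-gon of circumradius 6 (constant along its height); Taking the first minus the rest: starting from the r=3.5 sphere, the 11.5×12.5 cube at (4, 12) misses the remaining region (no effect); the r=6 cylinder at (9, 3.5) misses the remaining region (no effect) — 1 connected region. Overall, the cross-section is a single solid region. Island count = 1.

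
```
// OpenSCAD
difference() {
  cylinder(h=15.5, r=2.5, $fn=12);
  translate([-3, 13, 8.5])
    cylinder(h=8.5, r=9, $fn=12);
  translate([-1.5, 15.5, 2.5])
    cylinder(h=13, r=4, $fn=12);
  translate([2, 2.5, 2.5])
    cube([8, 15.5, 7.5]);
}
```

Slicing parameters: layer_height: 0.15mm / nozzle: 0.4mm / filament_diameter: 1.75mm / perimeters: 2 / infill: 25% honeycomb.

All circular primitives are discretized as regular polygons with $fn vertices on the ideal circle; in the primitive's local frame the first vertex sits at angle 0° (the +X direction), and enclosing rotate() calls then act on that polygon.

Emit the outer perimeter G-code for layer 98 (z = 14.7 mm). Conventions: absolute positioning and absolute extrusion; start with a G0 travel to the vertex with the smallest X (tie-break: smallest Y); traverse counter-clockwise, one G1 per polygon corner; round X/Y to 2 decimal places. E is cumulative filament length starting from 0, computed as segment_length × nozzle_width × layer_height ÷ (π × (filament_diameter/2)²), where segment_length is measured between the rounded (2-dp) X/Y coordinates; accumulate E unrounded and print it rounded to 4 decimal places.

At z = 14.7 mm: the cylinder: section is a regular 12-gon, circumradius r=2.5; the r=9 cylinder at (-3, 13) contributes a regular 12-gon of circumradius 9; the cylinder at (-1.5, 15.5): section is a regular 12-gon, circumradius r=4; the cube at (2, 2.5) is absent (z outside [2.5, 10]); Taking the first minus the rest: starting from the r=2.5 cylinder, the r=9 cylinder at (-3, 13) misses the remaining region (no effect); the r=4 cylinder at (-1.5, 15.5) misses the remaining region (no effect) — 1 connected region. The outline is a single polygon with 12 vertices. Extrusion per mm of travel: 0.4 × 0.15 / (π × 0.875²) = 0.024945. Accumulating E over each segment gives final E = 0.3878.

G0 X-2.50 Y0.00 Z14.70
G1 X-2.17 Y-1.25 E0.0322
G1 X-1.25 Y-2.17 E0.0647
G1 X0.00 Y-2.50 E0.0970
G1 X1.25 Y-2.17 E0.1292
G1 X2.17 Y-1.25 E0.1617
G1 X2.50 Y0.00 E0.1939
G1 X2.17 Y1.25 E0.2262
G1 X1.25 Y2.17 E0.2586
G1 X0.00 Y2.50 E0.2909
G1 X-1.25 Y2.17 E0.3231
G1 X-2.17 Y1.25 E0.3556
G1 X-2.50 Y0.00 E0.3878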